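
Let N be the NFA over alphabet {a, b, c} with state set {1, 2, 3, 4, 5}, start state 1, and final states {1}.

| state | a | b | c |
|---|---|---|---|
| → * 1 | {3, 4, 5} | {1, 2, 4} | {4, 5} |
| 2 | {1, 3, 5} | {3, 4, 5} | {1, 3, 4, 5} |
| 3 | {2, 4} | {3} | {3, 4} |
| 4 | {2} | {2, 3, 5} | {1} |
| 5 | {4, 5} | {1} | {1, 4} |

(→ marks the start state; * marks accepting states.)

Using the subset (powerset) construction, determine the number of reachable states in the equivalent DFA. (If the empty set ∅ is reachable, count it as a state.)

Start state of the DFA: {1}.
{1} --a--> {3, 4, 5}  [new]
{1} --b--> {1, 2, 4}  [new]
{1} --c--> {4, 5}  [new]
{3, 4, 5} --a--> {2, 4, 5}  [new]
{3, 4, 5} --b--> {1, 2, 3, 5}  [new]
{3, 4, 5} --c--> {1, 3, 4}  [new]
{1, 2, 4} --a--> {1, 2, 3, 4, 5}  [new]
{1, 2, 4} --b--> {1, 2, 3, 4, 5}  [seen]
{1, 2, 4} --c--> {1, 3, 4, 5}  [new]
{4, 5} --a--> {2, 4, 5}  [seen]
{4, 5} --b--> {1, 2, 3, 5}  [seen]
{4, 5} --c--> {1, 4}  [new]
{2, 4, 5} --a--> {1, 2, 3, 4, 5}  [seen]
{2, 4, 5} --b--> {1, 2, 3, 4, 5}  [seen]
{2, 4, 5} --c--> {1, 3, 4, 5}  [seen]
{1, 2, 3, 5} --a--> {1, 2, 3, 4, 5}  [seen]
{1, 2, 3, 5} --b--> {1, 2, 3, 4, 5}  [seen]
{1, 2, 3, 5} --c--> {1, 3, 4, 5}  [seen]
{1, 3, 4} --a--> {2, 3, 4, 5}  [new]
{1, 3, 4} --b--> {1, 2, 3, 4, 5}  [seen]
{1, 3, 4} --c--> {1, 3, 4, 5}  [seen]
{1, 2, 3, 4, 5} --a--> {1, 2, 3, 4, 5}  [seen]
{1, 2, 3, 4, 5} --b--> {1, 2, 3, 4, 5}  [seen]
{1, 2, 3, 4, 5} --c--> {1, 3, 4, 5}  [seen]
{1, 3, 4, 5} --a--> {2, 3, 4, 5}  [seen]
{1, 3, 4, 5} --b--> {1, 2, 3, 4, 5}  [seen]
{1, 3, 4, 5} --c--> {1, 3, 4, 5}  [seen]
{1, 4} --a--> {2, 3, 4, 5}  [seen]
{1, 4} --b--> {1, 2, 3, 4, 5}  [seen]
{1, 4} --c--> {1, 4, 5}  [new]
{2, 3, 4, 5} --a--> {1, 2, 3, 4, 5}  [seen]
{2, 3, 4, 5} --b--> {1, 2, 3, 4, 5}  [seen]
{2, 3, 4, 5} --c--> {1, 3, 4, 5}  [seen]
{1, 4, 5} --a--> {2, 3, 4, 5}  [seen]
{1, 4, 5} --b--> {1, 2, 3, 4, 5}  [seen]
{1, 4, 5} --c--> {1, 4, 5}  [seen]
Reachable DFA states: {1}, {3, 4, 5}, {1, 2, 4}, {4, 5}, {2, 4, 5}, {1, 2, 3, 5}, {1, 3, 4}, {1, 2, 3, 4, 5}, {1, 3, 4, 5}, {1, 4}, {2, 3, 4, 5}, {1, 4, 5}.

12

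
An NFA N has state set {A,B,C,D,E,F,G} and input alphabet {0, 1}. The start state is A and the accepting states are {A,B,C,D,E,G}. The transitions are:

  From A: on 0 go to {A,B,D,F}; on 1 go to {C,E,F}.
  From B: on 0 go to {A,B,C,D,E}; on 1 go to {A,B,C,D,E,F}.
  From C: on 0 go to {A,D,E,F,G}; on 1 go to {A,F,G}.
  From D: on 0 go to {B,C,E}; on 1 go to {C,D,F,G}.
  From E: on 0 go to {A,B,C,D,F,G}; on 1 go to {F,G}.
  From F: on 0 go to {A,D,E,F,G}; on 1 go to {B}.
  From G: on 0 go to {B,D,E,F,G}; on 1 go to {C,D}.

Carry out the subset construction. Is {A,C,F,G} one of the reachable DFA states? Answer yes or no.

no

Start state of the DFA: {A}.
{A} --0--> {A,B,D,F}  [new]
{A} --1--> {C,E,F}  [new]
{A,B,D,F} --0--> {A,B,C,D,E,F,G}  [new]
{A,B,D,F} --1--> {A,B,C,D,E,F,G}  [seen]
{C,E,F} --0--> {A,B,C,D,E,F,G}  [seen]
{C,E,F} --1--> {A,B,F,G}  [new]
{A,B,C,D,E,F,G} --0--> {A,B,C,D,E,F,G}  [seen]
{A,B,C,D,E,F,G} --1--> {A,B,C,D,E,F,G}  [seen]
{A,B,F,G} --0--> {A,B,C,D,E,F,G}  [seen]
{A,B,F,G} --1--> {A,B,C,D,E,F}  [new]
{A,B,C,D,E,F} --0--> {A,B,C,D,E,F,G}  [seen]
{A,B,C,D,E,F} --1--> {A,B,C,D,E,F,G}  [seen]
Reachable DFA states: {A}, {A,B,D,F}, {C,E,F}, {A,B,C,D,E,F,G}, {A,B,F,G}, {A,B,C,D,E,F}.
{A,C,F,G} is not among them.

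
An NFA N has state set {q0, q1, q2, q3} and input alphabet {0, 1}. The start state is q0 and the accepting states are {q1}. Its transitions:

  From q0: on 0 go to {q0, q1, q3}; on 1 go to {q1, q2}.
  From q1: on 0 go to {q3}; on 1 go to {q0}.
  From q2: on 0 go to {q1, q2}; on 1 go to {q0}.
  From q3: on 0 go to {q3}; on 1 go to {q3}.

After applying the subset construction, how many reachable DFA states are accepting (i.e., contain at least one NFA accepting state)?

4

Start state of the DFA: {q0}.
{q0} --0--> {q0, q1, q3}  [new]
{q0} --1--> {q1, q2}  [new]
{q0, q1, q3} --0--> {q0, q1, q3}  [seen]
{q0, q1, q3} --1--> {q0, q1, q2, q3}  [new]
{q1, q2} --0--> {q1, q2, q3}  [new]
{q1, q2} --1--> {q0}  [seen]
{q0, q1, q2, q3} --0--> {q0, q1, q2, q3}  [seen]
{q0, q1, q2, q3} --1--> {q0, q1, q2, q3}  [seen]
{q1, q2, q3} --0--> {q1, q2, q3}  [seen]
{q1, q2, q3} --1--> {q0, q3}  [new]
{q0, q3} --0--> {q0, q1, q3}  [seen]
{q0, q3} --1--> {q1, q2, q3}  [seen]
Reachable DFA states: {q0}, {q0, q1, q3}, {q1, q2}, {q0, q1, q2, q3}, {q1, q2, q3}, {q0, q3}.
Accepting DFA states (contain an NFA accepting state): {q0, q1, q3}, {q1, q2}, {q0, q1, q2, q3}, {q1, q2, q3}.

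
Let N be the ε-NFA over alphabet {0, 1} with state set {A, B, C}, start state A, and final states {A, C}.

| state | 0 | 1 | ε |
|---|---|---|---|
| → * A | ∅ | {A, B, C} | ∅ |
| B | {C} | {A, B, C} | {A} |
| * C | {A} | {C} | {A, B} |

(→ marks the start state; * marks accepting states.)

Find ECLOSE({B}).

{A, B}

Begin with {B}.
B →ε {A}; add A.
ε-closure = {A, B}.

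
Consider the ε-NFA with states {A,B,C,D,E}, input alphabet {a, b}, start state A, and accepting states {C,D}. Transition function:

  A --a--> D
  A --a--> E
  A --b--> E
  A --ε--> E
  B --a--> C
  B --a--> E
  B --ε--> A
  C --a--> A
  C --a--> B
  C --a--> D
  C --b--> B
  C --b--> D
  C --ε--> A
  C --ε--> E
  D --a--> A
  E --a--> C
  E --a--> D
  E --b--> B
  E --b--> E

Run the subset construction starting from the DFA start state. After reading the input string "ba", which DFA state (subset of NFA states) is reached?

Start: {A,E}.
δ(A,b) = {E}; δ(E,b) = {B,E}.
Union: {B,E}.
ε-closure gives {A,B,E}.
After b: {A,B,E}.
δ(A,a) = {D,E}; δ(B,a) = {C,E}; δ(E,a) = {C,D}.
Union: {C,D,E}.
ε-closure gives {A,C,D,E}.
After a: {A,C,D,E}.

{A,C,D,E}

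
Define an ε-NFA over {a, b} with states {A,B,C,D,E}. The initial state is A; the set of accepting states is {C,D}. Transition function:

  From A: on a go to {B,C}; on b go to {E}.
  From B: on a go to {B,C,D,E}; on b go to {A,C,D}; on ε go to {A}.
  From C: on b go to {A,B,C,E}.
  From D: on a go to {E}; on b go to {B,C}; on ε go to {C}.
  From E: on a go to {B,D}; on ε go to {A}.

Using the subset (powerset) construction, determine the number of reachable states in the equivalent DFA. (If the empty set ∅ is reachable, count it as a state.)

5

Start state of the DFA: {A} (ε-closure of the NFA start).
{A} --a--> {A,B,C}  [new]
{A} --b--> {A,E}  [new]
{A,B,C} --a--> {A,B,C,D,E}  [new]
{A,B,C} --b--> {A,B,C,D,E}  [seen]
{A,E} --a--> {A,B,C,D}  [new]
{A,E} --b--> {A,E}  [seen]
{A,B,C,D,E} --a--> {A,B,C,D,E}  [seen]
{A,B,C,D,E} --b--> {A,B,C,D,E}  [seen]
{A,B,C,D} --a--> {A,B,C,D,E}  [seen]
{A,B,C,D} --b--> {A,B,C,D,E}  [seen]
Reachable DFA states: {A}, {A,B,C}, {A,E}, {A,B,C,D,E}, {A,B,C,D}.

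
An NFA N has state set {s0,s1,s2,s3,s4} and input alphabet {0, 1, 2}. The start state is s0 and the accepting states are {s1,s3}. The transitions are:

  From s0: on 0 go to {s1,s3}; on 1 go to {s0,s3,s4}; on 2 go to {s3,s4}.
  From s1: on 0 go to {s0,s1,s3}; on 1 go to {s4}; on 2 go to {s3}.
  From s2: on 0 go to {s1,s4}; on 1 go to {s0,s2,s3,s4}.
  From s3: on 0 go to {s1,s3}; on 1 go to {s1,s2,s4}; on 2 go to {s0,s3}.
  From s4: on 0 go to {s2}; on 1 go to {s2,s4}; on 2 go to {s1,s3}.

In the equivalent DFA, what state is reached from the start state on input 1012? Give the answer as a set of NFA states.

Start: {s0}.
δ(s0,1) = {s0,s3,s4}.
Union: {s0,s3,s4}.
After 1: {s0,s3,s4}.
δ(s0,0) = {s1,s3}; δ(s3,0) = {s1,s3}; δ(s4,0) = {s2}.
Union: {s1,s2,s3}.
After 0: {s1,s2,s3}.
δ(s1,1) = {s4}; δ(s2,1) = {s0,s2,s3,s4}; δ(s3,1) = {s1,s2,s4}.
Union: {s0,s1,s2,s3,s4}.
After 1: {s0,s1,s2,s3,s4}.
δ(s0,2) = {s3,s4}; δ(s1,2) = {s3}; δ(s2,2) = ∅; δ(s3,2) = {s0,s3}; δ(s4,2) = {s1,s3}.
Union: {s0,s1,s3,s4}.
After 2: {s0,s1,s3,s4}.

{s0,s1,s3,s4}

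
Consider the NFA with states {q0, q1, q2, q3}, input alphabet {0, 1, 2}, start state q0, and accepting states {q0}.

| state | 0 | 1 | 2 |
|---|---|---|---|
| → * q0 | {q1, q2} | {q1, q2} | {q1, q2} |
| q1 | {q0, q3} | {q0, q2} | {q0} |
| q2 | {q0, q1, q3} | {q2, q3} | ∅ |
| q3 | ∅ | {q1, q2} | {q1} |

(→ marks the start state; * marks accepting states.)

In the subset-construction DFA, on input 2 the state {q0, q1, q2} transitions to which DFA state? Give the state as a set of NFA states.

δ(q0,2) = {q1, q2}; δ(q1,2) = {q0}; δ(q2,2) = ∅.
Union: {q0, q1, q2}.

{q0, q1, q2}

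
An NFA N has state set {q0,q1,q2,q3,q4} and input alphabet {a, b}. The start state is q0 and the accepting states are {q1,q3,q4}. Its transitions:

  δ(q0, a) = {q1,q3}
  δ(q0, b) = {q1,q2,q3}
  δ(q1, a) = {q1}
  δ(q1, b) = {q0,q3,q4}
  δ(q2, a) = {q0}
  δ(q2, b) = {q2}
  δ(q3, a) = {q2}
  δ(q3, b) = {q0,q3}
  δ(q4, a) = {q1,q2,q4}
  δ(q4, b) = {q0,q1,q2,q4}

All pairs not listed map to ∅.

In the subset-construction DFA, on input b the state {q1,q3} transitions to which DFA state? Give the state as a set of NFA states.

δ(q1,b) = {q0,q3,q4}; δ(q3,b) = {q0,q3}.
Union: {q0,q3,q4}.

{q0,q3,q4}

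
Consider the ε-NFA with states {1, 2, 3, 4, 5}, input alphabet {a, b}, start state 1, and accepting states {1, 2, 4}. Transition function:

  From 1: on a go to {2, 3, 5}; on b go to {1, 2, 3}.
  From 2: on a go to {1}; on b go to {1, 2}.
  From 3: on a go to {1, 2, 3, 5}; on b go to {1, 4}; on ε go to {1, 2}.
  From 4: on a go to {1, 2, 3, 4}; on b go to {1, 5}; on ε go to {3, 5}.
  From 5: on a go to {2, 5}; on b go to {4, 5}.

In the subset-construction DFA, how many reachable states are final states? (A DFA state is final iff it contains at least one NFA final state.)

4

Start state of the DFA: {1} (ε-closure of the NFA start).
{1} --a--> {1, 2, 3, 5}  [new]
{1} --b--> {1, 2, 3}  [new]
{1, 2, 3, 5} --a--> {1, 2, 3, 5}  [seen]
{1, 2, 3, 5} --b--> {1, 2, 3, 4, 5}  [new]
{1, 2, 3} --a--> {1, 2, 3, 5}  [seen]
{1, 2, 3} --b--> {1, 2, 3, 4, 5}  [seen]
{1, 2, 3, 4, 5} --a--> {1, 2, 3, 4, 5}  [seen]
{1, 2, 3, 4, 5} --b--> {1, 2, 3, 4, 5}  [seen]
Reachable DFA states: {1}, {1, 2, 3, 5}, {1, 2, 3}, {1, 2, 3, 4, 5}.
Accepting DFA states (contain an NFA accepting state): {1}, {1, 2, 3, 5}, {1, 2, 3}, {1, 2, 3, 4, 5}.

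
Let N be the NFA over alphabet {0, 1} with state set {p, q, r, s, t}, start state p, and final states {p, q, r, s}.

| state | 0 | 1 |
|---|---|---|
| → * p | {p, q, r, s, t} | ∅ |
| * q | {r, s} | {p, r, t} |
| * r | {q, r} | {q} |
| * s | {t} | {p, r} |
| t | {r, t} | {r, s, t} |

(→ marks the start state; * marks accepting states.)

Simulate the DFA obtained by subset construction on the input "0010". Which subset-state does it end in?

Start: {p}.
δ(p,0) = {p, q, r, s, t}.
Union: {p, q, r, s, t}.
After 0: {p, q, r, s, t}.
δ(p,0) = {p, q, r, s, t}; δ(q,0) = {r, s}; δ(r,0) = {q, r}; δ(s,0) = {t}; δ(t,0) = {r, t}.
Union: {p, q, r, s, t}.
After 0: {p, q, r, s, t}.
δ(p,1) = ∅; δ(q,1) = {p, r, t}; δ(r,1) = {q}; δ(s,1) = {p, r}; δ(t,1) = {r, s, t}.
Union: {p, q, r, s, t}.
After 1: {p, q, r, s, t}.
δ(p,0) = {p, q, r, s, t}; δ(q,0) = {r, s}; δ(r,0) = {q, r}; δ(s,0) = {t}; δ(t,0) = {r, t}.
Union: {p, q, r, s, t}.
After 0: {p, q, r, s, t}.

{p, q, r, s, t}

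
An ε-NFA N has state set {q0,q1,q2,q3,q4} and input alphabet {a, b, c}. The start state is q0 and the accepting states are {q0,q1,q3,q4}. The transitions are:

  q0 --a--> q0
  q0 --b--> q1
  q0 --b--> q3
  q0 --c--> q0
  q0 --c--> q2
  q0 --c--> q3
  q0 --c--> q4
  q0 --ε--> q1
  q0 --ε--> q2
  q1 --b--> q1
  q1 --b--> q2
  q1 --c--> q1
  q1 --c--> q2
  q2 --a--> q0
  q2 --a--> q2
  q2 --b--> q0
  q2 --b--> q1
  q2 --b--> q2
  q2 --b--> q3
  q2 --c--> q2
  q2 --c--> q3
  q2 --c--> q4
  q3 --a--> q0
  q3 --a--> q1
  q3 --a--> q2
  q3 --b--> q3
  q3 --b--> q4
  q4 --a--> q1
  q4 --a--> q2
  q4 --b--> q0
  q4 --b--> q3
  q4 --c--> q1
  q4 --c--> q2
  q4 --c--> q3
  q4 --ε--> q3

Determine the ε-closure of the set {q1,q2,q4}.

{q1,q2,q3,q4}

Begin with {q1,q2,q4}.
q4 →ε {q3}; add q3.
ε-closure = {q1,q2,q3,q4}.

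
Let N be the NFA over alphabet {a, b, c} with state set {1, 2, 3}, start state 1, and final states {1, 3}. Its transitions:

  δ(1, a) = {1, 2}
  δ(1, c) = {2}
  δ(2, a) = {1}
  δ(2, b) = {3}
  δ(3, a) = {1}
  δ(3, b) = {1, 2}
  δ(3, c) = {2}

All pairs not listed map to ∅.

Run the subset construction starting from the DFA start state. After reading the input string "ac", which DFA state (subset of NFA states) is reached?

Start: {1}.
δ(1,a) = {1, 2}.
Union: {1, 2}.
After a: {1, 2}.
δ(1,c) = {2}; δ(2,c) = ∅.
Union: {2}.
After c: {2}.

{2}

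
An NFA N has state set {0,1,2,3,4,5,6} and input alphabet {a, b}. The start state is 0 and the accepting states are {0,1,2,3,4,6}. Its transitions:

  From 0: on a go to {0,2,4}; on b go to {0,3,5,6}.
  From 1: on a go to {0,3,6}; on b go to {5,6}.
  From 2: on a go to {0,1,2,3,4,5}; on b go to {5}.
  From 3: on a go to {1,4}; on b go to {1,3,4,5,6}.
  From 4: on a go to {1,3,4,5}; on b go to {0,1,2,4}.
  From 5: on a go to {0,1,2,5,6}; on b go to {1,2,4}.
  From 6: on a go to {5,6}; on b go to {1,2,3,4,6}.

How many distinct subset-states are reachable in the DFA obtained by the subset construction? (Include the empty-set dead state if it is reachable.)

Start state of the DFA: {0}.
{0} --a--> {0,2,4}  [new]
{0} --b--> {0,3,5,6}  [new]
{0,2,4} --a--> {0,1,2,3,4,5}  [new]
{0,2,4} --b--> {0,1,2,3,4,5,6}  [new]
{0,3,5,6} --a--> {0,1,2,4,5,6}  [new]
{0,3,5,6} --b--> {0,1,2,3,4,5,6}  [seen]
{0,1,2,3,4,5} --a--> {0,1,2,3,4,5,6}  [seen]
{0,1,2,3,4,5} --b--> {0,1,2,3,4,5,6}  [seen]
{0,1,2,3,4,5,6} --a--> {0,1,2,3,4,5,6}  [seen]
{0,1,2,3,4,5,6} --b--> {0,1,2,3,4,5,6}  [seen]
{0,1,2,4,5,6} --a--> {0,1,2,3,4,5,6}  [seen]
{0,1,2,4,5,6} --b--> {0,1,2,3,4,5,6}  [seen]
Reachable DFA states: {0}, {0,2,4}, {0,3,5,6}, {0,1,2,3,4,5}, {0,1,2,3,4,5,6}, {0,1,2,4,5,6}.

6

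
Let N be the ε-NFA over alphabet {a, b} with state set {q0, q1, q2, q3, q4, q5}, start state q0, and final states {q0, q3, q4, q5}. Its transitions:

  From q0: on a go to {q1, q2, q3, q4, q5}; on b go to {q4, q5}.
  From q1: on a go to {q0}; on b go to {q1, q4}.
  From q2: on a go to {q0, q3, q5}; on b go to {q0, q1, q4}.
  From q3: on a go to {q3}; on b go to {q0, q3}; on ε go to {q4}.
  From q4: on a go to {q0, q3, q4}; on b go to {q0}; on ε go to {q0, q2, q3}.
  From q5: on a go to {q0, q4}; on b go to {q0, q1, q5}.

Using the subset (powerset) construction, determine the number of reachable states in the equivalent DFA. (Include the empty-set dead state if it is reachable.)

Start state of the DFA: {q0} (ε-closure of the NFA start).
{q0} --a--> {q0, q1, q2, q3, q4, q5}  [new]
{q0} --b--> {q0, q2, q3, q4, q5}  [new]
{q0, q1, q2, q3, q4, q5} --a--> {q0, q1, q2, q3, q4, q5}  [seen]
{q0, q1, q2, q3, q4, q5} --b--> {q0, q1, q2, q3, q4, q5}  [seen]
{q0, q2, q3, q4, q5} --a--> {q0, q1, q2, q3, q4, q5}  [seen]
{q0, q2, q3, q4, q5} --b--> {q0, q1, q2, q3, q4, q5}  [seen]
Reachable DFA states: {q0}, {q0, q1, q2, q3, q4, q5}, {q0, q2, q3, q4, q5}.

3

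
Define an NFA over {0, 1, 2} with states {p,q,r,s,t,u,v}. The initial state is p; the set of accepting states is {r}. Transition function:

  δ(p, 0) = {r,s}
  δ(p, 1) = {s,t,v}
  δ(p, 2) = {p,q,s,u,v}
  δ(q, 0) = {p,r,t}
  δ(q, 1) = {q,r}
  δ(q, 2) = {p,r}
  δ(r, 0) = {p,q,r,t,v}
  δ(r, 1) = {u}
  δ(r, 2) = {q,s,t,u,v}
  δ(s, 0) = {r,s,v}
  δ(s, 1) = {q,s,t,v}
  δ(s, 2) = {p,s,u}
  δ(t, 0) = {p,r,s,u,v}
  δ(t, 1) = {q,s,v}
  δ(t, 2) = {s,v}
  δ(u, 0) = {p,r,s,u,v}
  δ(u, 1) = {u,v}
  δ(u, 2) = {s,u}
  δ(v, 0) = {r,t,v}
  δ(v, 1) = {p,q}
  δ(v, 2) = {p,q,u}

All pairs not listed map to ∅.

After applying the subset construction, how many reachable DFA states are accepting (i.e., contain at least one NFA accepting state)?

Start state of the DFA: {p}.
{p} --0--> {r,s}  [new]
{p} --1--> {s,t,v}  [new]
{p} --2--> {p,q,s,u,v}  [new]
{r,s} --0--> {p,q,r,s,t,v}  [new]
{r,s} --1--> {q,s,t,u,v}  [new]
{r,s} --2--> {p,q,s,t,u,v}  [new]
{s,t,v} --0--> {p,r,s,t,u,v}  [new]
{s,t,v} --1--> {p,q,s,t,v}  [new]
{s,t,v} --2--> {p,q,s,u,v}  [seen]
{p,q,s,u,v} --0--> {p,r,s,t,u,v}  [seen]
{p,q,s,u,v} --1--> {p,q,r,s,t,u,v}  [new]
{p,q,s,u,v} --2--> {p,q,r,s,u,v}  [new]
{p,q,r,s,t,v} --0--> {p,q,r,s,t,u,v}  [seen]
{p,q,r,s,t,v} --1--> {p,q,r,s,t,u,v}  [seen]
{p,q,r,s,t,v} --2--> {p,q,r,s,t,u,v}  [seen]
{q,s,t,u,v} --0--> {p,r,s,t,u,v}  [seen]
{q,s,t,u,v} --1--> {p,q,r,s,t,u,v}  [seen]
{q,s,t,u,v} --2--> {p,q,r,s,u,v}  [seen]
{p,q,s,t,u,v} --0--> {p,r,s,t,u,v}  [seen]
{p,q,s,t,u,v} --1--> {p,q,r,s,t,u,v}  [seen]
{p,q,s,t,u,v} --2--> {p,q,r,s,u,v}  [seen]
{p,r,s,t,u,v} --0--> {p,q,r,s,t,u,v}  [seen]
{p,r,s,t,u,v} --1--> {p,q,s,t,u,v}  [seen]
{p,r,s,t,u,v} --2--> {p,q,s,t,u,v}  [seen]
{p,q,s,t,v} --0--> {p,r,s,t,u,v}  [seen]
{p,q,s,t,v} --1--> {p,q,r,s,t,v}  [seen]
{p,q,s,t,v} --2--> {p,q,r,s,u,v}  [seen]
{p,q,r,s,t,u,v} --0--> {p,q,r,s,t,u,v}  [seen]
{p,q,r,s,t,u,v} --1--> {p,q,r,s,t,u,v}  [seen]
{p,q,r,s,t,u,v} --2--> {p,q,r,s,t,u,v}  [seen]
{p,q,r,s,u,v} --0--> {p,q,r,s,t,u,v}  [seen]
{p,q,r,s,u,v} --1--> {p,q,r,s,t,u,v}  [seen]
{p,q,r,s,u,v} --2--> {p,q,r,s,t,u,v}  [seen]
Reachable DFA states: {p}, {r,s}, {s,t,v}, {p,q,s,u,v}, {p,q,r,s,t,v}, {q,s,t,u,v}, {p,q,s,t,u,v}, {p,r,s,t,u,v}, {p,q,s,t,v}, {p,q,r,s,t,u,v}, {p,q,r,s,u,v}.
Accepting DFA states (contain an NFA accepting state): {r,s}, {p,q,r,s,t,v}, {p,r,s,t,u,v}, {p,q,r,s,t,u,v}, {p,q,r,s,u,v}.

5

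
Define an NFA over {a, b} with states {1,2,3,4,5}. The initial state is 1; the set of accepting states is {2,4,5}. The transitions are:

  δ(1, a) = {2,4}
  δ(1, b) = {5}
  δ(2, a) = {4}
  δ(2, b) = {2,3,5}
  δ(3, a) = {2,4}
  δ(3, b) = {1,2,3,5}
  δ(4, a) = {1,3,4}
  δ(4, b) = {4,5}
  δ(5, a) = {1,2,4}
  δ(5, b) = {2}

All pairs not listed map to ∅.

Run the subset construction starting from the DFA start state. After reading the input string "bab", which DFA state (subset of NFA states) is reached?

{2,3,4,5}

Start: {1}.
δ(1,b) = {5}.
Union: {5}.
After b: {5}.
δ(5,a) = {1,2,4}.
Union: {1,2,4}.
After a: {1,2,4}.
δ(1,b) = {5}; δ(2,b) = {2,3,5}; δ(4,b) = {4,5}.
Union: {2,3,4,5}.
After b: {2,3,4,5}.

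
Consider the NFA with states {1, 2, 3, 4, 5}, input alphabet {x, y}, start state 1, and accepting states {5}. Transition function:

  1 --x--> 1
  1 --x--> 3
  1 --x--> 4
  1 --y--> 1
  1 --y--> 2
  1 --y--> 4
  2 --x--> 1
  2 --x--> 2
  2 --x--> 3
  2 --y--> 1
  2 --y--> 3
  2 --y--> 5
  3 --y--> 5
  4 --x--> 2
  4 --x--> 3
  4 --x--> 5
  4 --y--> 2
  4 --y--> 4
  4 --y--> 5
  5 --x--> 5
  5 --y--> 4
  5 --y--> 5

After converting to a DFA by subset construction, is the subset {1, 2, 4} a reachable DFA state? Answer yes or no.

Start state of the DFA: {1}.
{1} --x--> {1, 3, 4}  [new]
{1} --y--> {1, 2, 4}  [new]
{1, 3, 4} --x--> {1, 2, 3, 4, 5}  [new]
{1, 3, 4} --y--> {1, 2, 4, 5}  [new]
{1, 2, 4} --x--> {1, 2, 3, 4, 5}  [seen]
{1, 2, 4} --y--> {1, 2, 3, 4, 5}  [seen]
{1, 2, 3, 4, 5} --x--> {1, 2, 3, 4, 5}  [seen]
{1, 2, 3, 4, 5} --y--> {1, 2, 3, 4, 5}  [seen]
{1, 2, 4, 5} --x--> {1, 2, 3, 4, 5}  [seen]
{1, 2, 4, 5} --y--> {1, 2, 3, 4, 5}  [seen]
Reachable DFA states: {1}, {1, 3, 4}, {1, 2, 4}, {1, 2, 3, 4, 5}, {1, 2, 4, 5}.
{1, 2, 4} is among them.

yes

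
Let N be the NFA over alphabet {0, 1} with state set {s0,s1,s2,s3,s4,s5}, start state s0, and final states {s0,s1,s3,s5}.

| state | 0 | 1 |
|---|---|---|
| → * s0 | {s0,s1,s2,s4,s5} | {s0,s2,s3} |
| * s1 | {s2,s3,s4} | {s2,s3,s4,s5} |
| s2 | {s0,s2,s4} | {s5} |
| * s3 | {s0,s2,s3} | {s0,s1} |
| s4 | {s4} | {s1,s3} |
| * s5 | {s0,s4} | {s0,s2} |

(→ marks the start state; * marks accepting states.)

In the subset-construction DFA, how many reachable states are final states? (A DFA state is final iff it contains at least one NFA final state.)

5

Start state of the DFA: {s0}.
{s0} --0--> {s0,s1,s2,s4,s5}  [new]
{s0} --1--> {s0,s2,s3}  [new]
{s0,s1,s2,s4,s5} --0--> {s0,s1,s2,s3,s4,s5}  [new]
{s0,s1,s2,s4,s5} --1--> {s0,s1,s2,s3,s4,s5}  [seen]
{s0,s2,s3} --0--> {s0,s1,s2,s3,s4,s5}  [seen]
{s0,s2,s3} --1--> {s0,s1,s2,s3,s5}  [new]
{s0,s1,s2,s3,s4,s5} --0--> {s0,s1,s2,s3,s4,s5}  [seen]
{s0,s1,s2,s3,s4,s5} --1--> {s0,s1,s2,s3,s4,s5}  [seen]
{s0,s1,s2,s3,s5} --0--> {s0,s1,s2,s3,s4,s5}  [seen]
{s0,s1,s2,s3,s5} --1--> {s0,s1,s2,s3,s4,s5}  [seen]
Reachable DFA states: {s0}, {s0,s1,s2,s4,s5}, {s0,s2,s3}, {s0,s1,s2,s3,s4,s5}, {s0,s1,s2,s3,s5}.
Accepting DFA states (contain an NFA accepting state): {s0}, {s0,s1,s2,s4,s5}, {s0,s2,s3}, {s0,s1,s2,s3,s4,s5}, {s0,s1,s2,s3,s5}.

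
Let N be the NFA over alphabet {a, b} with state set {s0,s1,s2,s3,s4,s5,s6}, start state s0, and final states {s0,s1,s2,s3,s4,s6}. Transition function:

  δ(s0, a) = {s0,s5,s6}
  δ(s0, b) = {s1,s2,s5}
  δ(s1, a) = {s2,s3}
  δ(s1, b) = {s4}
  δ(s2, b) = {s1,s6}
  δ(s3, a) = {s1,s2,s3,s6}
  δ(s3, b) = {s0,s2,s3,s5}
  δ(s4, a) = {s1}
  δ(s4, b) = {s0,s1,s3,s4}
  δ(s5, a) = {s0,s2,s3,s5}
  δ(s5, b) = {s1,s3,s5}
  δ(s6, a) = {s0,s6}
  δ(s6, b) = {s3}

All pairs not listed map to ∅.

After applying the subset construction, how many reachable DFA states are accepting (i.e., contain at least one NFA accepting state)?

Start state of the DFA: {s0}.
{s0} --a--> {s0,s5,s6}  [new]
{s0} --b--> {s1,s2,s5}  [new]
{s0,s5,s6} --a--> {s0,s2,s3,s5,s6}  [new]
{s0,s5,s6} --b--> {s1,s2,s3,s5}  [new]
{s1,s2,s5} --a--> {s0,s2,s3,s5}  [new]
{s1,s2,s5} --b--> {s1,s3,s4,s5,s6}  [new]
{s0,s2,s3,s5,s6} --a--> {s0,s1,s2,s3,s5,s6}  [new]
{s0,s2,s3,s5,s6} --b--> {s0,s1,s2,s3,s5,s6}  [seen]
{s1,s2,s3,s5} --a--> {s0,s1,s2,s3,s5,s6}  [seen]
{s1,s2,s3,s5} --b--> {s0,s1,s2,s3,s4,s5,s6}  [new]
{s0,s2,s3,s5} --a--> {s0,s1,s2,s3,s5,s6}  [seen]
{s0,s2,s3,s5} --b--> {s0,s1,s2,s3,s5,s6}  [seen]
{s1,s3,s4,s5,s6} --a--> {s0,s1,s2,s3,s5,s6}  [seen]
{s1,s3,s4,s5,s6} --b--> {s0,s1,s2,s3,s4,s5}  [new]
{s0,s1,s2,s3,s5,s6} --a--> {s0,s1,s2,s3,s5,s6}  [seen]
{s0,s1,s2,s3,s5,s6} --b--> {s0,s1,s2,s3,s4,s5,s6}  [seen]
{s0,s1,s2,s3,s4,s5,s6} --a--> {s0,s1,s2,s3,s5,s6}  [seen]
{s0,s1,s2,s3,s4,s5,s6} --b--> {s0,s1,s2,s3,s4,s5,s6}  [seen]
{s0,s1,s2,s3,s4,s5} --a--> {s0,s1,s2,s3,s5,s6}  [seen]
{s0,s1,s2,s3,s4,s5} --b--> {s0,s1,s2,s3,s4,s5,s6}  [seen]
Reachable DFA states: {s0}, {s0,s5,s6}, {s1,s2,s5}, {s0,s2,s3,s5,s6}, {s1,s2,s3,s5}, {s0,s2,s3,s5}, {s1,s3,s4,s5,s6}, {s0,s1,s2,s3,s5,s6}, {s0,s1,s2,s3,s4,s5,s6}, {s0,s1,s2,s3,s4,s5}.
Accepting DFA states (contain an NFA accepting state): {s0}, {s0,s5,s6}, {s1,s2,s5}, {s0,s2,s3,s5,s6}, {s1,s2,s3,s5}, {s0,s2,s3,s5}, {s1,s3,s4,s5,s6}, {s0,s1,s2,s3,s5,s6}, {s0,s1,s2,s3,s4,s5,s6}, {s0,s1,s2,s3,s4,s5}.

10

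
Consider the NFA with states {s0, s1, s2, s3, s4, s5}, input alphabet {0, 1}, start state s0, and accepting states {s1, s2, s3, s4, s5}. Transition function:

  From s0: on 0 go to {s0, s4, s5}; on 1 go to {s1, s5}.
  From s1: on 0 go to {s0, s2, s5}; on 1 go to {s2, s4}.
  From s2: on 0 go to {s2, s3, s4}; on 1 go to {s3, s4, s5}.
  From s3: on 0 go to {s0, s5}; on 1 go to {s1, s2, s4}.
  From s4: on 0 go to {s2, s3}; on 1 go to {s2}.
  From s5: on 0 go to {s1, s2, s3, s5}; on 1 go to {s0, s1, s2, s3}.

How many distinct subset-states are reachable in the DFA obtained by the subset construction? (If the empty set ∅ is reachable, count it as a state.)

Start state of the DFA: {s0}.
{s0} --0--> {s0, s4, s5}  [new]
{s0} --1--> {s1, s5}  [new]
{s0, s4, s5} --0--> {s0, s1, s2, s3, s4, s5}  [new]
{s0, s4, s5} --1--> {s0, s1, s2, s3, s5}  [new]
{s1, s5} --0--> {s0, s1, s2, s3, s5}  [seen]
{s1, s5} --1--> {s0, s1, s2, s3, s4}  [new]
{s0, s1, s2, s3, s4, s5} --0--> {s0, s1, s2, s3, s4, s5}  [seen]
{s0, s1, s2, s3, s4, s5} --1--> {s0, s1, s2, s3, s4, s5}  [seen]
{s0, s1, s2, s3, s5} --0--> {s0, s1, s2, s3, s4, s5}  [seen]
{s0, s1, s2, s3, s5} --1--> {s0, s1, s2, s3, s4, s5}  [seen]
{s0, s1, s2, s3, s4} --0--> {s0, s2, s3, s4, s5}  [new]
{s0, s1, s2, s3, s4} --1--> {s1, s2, s3, s4, s5}  [new]
{s0, s2, s3, s4, s5} --0--> {s0, s1, s2, s3, s4, s5}  [seen]
{s0, s2, s3, s4, s5} --1--> {s0, s1, s2, s3, s4, s5}  [seen]
{s1, s2, s3, s4, s5} --0--> {s0, s1, s2, s3, s4, s5}  [seen]
{s1, s2, s3, s4, s5} --1--> {s0, s1, s2, s3, s4, s5}  [seen]
Reachable DFA states: {s0}, {s0, s4, s5}, {s1, s5}, {s0, s1, s2, s3, s4, s5}, {s0, s1, s2, s3, s5}, {s0, s1, s2, s3, s4}, {s0, s2, s3, s4, s5}, {s1, s2, s3, s4, s5}.

8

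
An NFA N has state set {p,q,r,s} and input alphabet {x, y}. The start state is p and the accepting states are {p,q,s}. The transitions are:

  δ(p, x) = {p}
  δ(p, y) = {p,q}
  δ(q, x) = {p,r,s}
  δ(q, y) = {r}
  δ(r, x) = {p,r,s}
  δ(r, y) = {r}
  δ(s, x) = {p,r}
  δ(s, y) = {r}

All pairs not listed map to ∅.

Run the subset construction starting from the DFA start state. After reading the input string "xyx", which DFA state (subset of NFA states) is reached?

Start: {p}.
δ(p,x) = {p}.
Union: {p}.
After x: {p}.
δ(p,y) = {p,q}.
Union: {p,q}.
After y: {p,q}.
δ(p,x) = {p}; δ(q,x) = {p,r,s}.
Union: {p,r,s}.
After x: {p,r,s}.

{p,r,s}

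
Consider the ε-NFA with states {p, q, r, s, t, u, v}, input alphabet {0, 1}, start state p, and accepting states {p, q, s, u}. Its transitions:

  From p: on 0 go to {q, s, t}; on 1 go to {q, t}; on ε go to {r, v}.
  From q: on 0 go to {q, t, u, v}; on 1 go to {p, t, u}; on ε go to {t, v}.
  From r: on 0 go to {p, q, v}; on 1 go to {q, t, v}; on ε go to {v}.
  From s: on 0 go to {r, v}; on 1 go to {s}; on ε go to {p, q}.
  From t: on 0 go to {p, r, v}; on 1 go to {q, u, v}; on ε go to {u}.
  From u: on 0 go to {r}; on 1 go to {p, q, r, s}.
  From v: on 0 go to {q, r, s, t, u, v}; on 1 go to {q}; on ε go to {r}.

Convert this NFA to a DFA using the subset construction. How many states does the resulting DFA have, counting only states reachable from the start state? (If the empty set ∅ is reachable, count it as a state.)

Start state of the DFA: {p, r, v} (ε-closure of the NFA start).
{p, r, v} --0--> {p, q, r, s, t, u, v}  [new]
{p, r, v} --1--> {q, r, t, u, v}  [new]
{p, q, r, s, t, u, v} --0--> {p, q, r, s, t, u, v}  [seen]
{p, q, r, s, t, u, v} --1--> {p, q, r, s, t, u, v}  [seen]
{q, r, t, u, v} --0--> {p, q, r, s, t, u, v}  [seen]
{q, r, t, u, v} --1--> {p, q, r, s, t, u, v}  [seen]
Reachable DFA states: {p, r, v}, {p, q, r, s, t, u, v}, {q, r, t, u, v}.

3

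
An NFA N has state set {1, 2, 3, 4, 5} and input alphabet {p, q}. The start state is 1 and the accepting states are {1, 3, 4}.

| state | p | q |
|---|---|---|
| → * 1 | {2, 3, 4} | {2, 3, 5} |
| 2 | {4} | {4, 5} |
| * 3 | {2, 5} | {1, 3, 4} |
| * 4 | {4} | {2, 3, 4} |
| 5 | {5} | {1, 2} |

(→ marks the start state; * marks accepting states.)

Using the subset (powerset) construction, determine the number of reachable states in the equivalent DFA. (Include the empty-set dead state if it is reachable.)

Start state of the DFA: {1}.
{1} --p--> {2, 3, 4}  [new]
{1} --q--> {2, 3, 5}  [new]
{2, 3, 4} --p--> {2, 4, 5}  [new]
{2, 3, 4} --q--> {1, 2, 3, 4, 5}  [new]
{2, 3, 5} --p--> {2, 4, 5}  [seen]
{2, 3, 5} --q--> {1, 2, 3, 4, 5}  [seen]
{2, 4, 5} --p--> {4, 5}  [new]
{2, 4, 5} --q--> {1, 2, 3, 4, 5}  [seen]
{1, 2, 3, 4, 5} --p--> {2, 3, 4, 5}  [new]
{1, 2, 3, 4, 5} --q--> {1, 2, 3, 4, 5}  [seen]
{4, 5} --p--> {4, 5}  [seen]
{4, 5} --q--> {1, 2, 3, 4}  [new]
{2, 3, 4, 5} --p--> {2, 4, 5}  [seen]
{2, 3, 4, 5} --q--> {1, 2, 3, 4, 5}  [seen]
{1, 2, 3, 4} --p--> {2, 3, 4, 5}  [seen]
{1, 2, 3, 4} --q--> {1, 2, 3, 4, 5}  [seen]
Reachable DFA states: {1}, {2, 3, 4}, {2, 3, 5}, {2, 4, 5}, {1, 2, 3, 4, 5}, {4, 5}, {2, 3, 4, 5}, {1, 2, 3, 4}.

8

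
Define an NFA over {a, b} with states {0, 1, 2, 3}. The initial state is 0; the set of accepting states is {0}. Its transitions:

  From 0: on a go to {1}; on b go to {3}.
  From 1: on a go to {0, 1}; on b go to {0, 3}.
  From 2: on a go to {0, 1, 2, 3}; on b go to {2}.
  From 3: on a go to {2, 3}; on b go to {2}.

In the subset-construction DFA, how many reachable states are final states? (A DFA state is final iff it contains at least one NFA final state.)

5

Start state of the DFA: {0}.
{0} --a--> {1}  [new]
{0} --b--> {3}  [new]
{1} --a--> {0, 1}  [new]
{1} --b--> {0, 3}  [new]
{3} --a--> {2, 3}  [new]
{3} --b--> {2}  [new]
{0, 1} --a--> {0, 1}  [seen]
{0, 1} --b--> {0, 3}  [seen]
{0, 3} --a--> {1, 2, 3}  [new]
{0, 3} --b--> {2, 3}  [seen]
{2, 3} --a--> {0, 1, 2, 3}  [new]
{2, 3} --b--> {2}  [seen]
{2} --a--> {0, 1, 2, 3}  [seen]
{2} --b--> {2}  [seen]
{1, 2, 3} --a--> {0, 1, 2, 3}  [seen]
{1, 2, 3} --b--> {0, 2, 3}  [new]
{0, 1, 2, 3} --a--> {0, 1, 2, 3}  [seen]
{0, 1, 2, 3} --b--> {0, 2, 3}  [seen]
{0, 2, 3} --a--> {0, 1, 2, 3}  [seen]
{0, 2, 3} --b--> {2, 3}  [seen]
Reachable DFA states: {0}, {1}, {3}, {0, 1}, {0, 3}, {2, 3}, {2}, {1, 2, 3}, {0, 1, 2, 3}, {0, 2, 3}.
Accepting DFA states (contain an NFA accepting state): {0}, {0, 1}, {0, 3}, {0, 1, 2, 3}, {0, 2, 3}.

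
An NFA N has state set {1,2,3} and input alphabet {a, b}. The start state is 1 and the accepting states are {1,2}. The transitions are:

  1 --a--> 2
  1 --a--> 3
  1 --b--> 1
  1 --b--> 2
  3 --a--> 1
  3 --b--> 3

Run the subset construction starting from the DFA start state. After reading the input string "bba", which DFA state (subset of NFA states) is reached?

{2,3}

Start: {1}.
δ(1,b) = {1,2}.
Union: {1,2}.
After b: {1,2}.
δ(1,b) = {1,2}; δ(2,b) = ∅.
Union: {1,2}.
After b: {1,2}.
δ(1,a) = {2,3}; δ(2,a) = ∅.
Union: {2,3}.
After a: {2,3}.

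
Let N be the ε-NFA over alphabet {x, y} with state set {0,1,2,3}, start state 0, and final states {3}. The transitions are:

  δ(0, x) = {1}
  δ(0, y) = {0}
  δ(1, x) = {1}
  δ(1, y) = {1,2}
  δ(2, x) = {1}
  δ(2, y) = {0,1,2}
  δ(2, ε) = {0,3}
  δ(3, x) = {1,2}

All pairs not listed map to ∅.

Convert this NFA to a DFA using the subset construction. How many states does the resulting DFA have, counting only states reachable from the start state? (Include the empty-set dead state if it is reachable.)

Start state of the DFA: {0} (ε-closure of the NFA start).
{0} --x--> {1}  [new]
{0} --y--> {0}  [seen]
{1} --x--> {1}  [seen]
{1} --y--> {0,1,2,3}  [new]
{0,1,2,3} --x--> {0,1,2,3}  [seen]
{0,1,2,3} --y--> {0,1,2,3}  [seen]
Reachable DFA states: {0}, {1}, {0,1,2,3}.

3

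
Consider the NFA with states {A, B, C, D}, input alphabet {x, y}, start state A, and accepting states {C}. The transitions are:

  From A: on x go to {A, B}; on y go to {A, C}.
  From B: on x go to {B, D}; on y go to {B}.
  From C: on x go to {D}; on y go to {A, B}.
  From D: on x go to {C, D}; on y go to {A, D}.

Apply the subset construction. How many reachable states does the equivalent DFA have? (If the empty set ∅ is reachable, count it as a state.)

Start state of the DFA: {A}.
{A} --x--> {A, B}  [new]
{A} --y--> {A, C}  [new]
{A, B} --x--> {A, B, D}  [new]
{A, B} --y--> {A, B, C}  [new]
{A, C} --x--> {A, B, D}  [seen]
{A, C} --y--> {A, B, C}  [seen]
{A, B, D} --x--> {A, B, C, D}  [new]
{A, B, D} --y--> {A, B, C, D}  [seen]
{A, B, C} --x--> {A, B, D}  [seen]
{A, B, C} --y--> {A, B, C}  [seen]
{A, B, C, D} --x--> {A, B, C, D}  [seen]
{A, B, C, D} --y--> {A, B, C, D}  [seen]
Reachable DFA states: {A}, {A, B}, {A, C}, {A, B, D}, {A, B, C}, {A, B, C, D}.

6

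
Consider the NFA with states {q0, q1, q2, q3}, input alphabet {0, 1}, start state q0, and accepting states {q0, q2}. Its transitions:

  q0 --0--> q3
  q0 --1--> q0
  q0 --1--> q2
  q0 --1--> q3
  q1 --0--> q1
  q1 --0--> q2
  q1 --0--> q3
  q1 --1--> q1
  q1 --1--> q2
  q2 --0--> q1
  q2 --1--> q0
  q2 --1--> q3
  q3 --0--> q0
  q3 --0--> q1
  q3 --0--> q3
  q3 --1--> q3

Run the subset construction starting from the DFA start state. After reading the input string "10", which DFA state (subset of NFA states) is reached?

{q0, q1, q3}

Start: {q0}.
δ(q0,1) = {q0, q2, q3}.
Union: {q0, q2, q3}.
After 1: {q0, q2, q3}.
δ(q0,0) = {q3}; δ(q2,0) = {q1}; δ(q3,0) = {q0, q1, q3}.
Union: {q0, q1, q3}.
After 0: {q0, q1, q3}.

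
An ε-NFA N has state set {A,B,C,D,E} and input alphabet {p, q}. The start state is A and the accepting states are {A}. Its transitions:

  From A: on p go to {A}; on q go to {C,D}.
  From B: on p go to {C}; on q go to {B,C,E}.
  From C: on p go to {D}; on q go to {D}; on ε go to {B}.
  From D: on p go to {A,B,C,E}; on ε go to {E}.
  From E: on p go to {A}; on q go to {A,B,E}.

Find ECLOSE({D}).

{D,E}

Begin with {D}.
D →ε {E}; add E.
ε-closure = {D,E}.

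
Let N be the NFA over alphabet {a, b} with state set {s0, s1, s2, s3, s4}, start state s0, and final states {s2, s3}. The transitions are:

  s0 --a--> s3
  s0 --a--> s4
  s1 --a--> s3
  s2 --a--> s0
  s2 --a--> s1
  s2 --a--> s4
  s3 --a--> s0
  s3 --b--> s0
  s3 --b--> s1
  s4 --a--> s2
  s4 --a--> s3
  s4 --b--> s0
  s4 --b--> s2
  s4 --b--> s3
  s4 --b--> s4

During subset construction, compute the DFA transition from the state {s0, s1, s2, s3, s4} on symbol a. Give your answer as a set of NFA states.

δ(s0,a) = {s3, s4}; δ(s1,a) = {s3}; δ(s2,a) = {s0, s1, s4}; δ(s3,a) = {s0}; δ(s4,a) = {s2, s3}.
Union: {s0, s1, s2, s3, s4}.

{s0, s1, s2, s3, s4}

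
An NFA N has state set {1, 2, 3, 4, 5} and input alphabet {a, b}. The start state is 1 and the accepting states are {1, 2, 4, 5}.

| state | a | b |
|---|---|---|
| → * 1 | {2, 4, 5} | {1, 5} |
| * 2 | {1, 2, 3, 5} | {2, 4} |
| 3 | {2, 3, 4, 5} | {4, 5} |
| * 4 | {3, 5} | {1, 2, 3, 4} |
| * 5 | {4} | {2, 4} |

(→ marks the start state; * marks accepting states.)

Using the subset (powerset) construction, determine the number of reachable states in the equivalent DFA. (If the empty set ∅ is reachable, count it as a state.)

Start state of the DFA: {1}.
{1} --a--> {2, 4, 5}  [new]
{1} --b--> {1, 5}  [new]
{2, 4, 5} --a--> {1, 2, 3, 4, 5}  [new]
{2, 4, 5} --b--> {1, 2, 3, 4}  [new]
{1, 5} --a--> {2, 4, 5}  [seen]
{1, 5} --b--> {1, 2, 4, 5}  [new]
{1, 2, 3, 4, 5} --a--> {1, 2, 3, 4, 5}  [seen]
{1, 2, 3, 4, 5} --b--> {1, 2, 3, 4, 5}  [seen]
{1, 2, 3, 4} --a--> {1, 2, 3, 4, 5}  [seen]
{1, 2, 3, 4} --b--> {1, 2, 3, 4, 5}  [seen]
{1, 2, 4, 5} --a--> {1, 2, 3, 4, 5}  [seen]
{1, 2, 4, 5} --b--> {1, 2, 3, 4, 5}  [seen]
Reachable DFA states: {1}, {2, 4, 5}, {1, 5}, {1, 2, 3, 4, 5}, {1, 2, 3, 4}, {1, 2, 4, 5}.

6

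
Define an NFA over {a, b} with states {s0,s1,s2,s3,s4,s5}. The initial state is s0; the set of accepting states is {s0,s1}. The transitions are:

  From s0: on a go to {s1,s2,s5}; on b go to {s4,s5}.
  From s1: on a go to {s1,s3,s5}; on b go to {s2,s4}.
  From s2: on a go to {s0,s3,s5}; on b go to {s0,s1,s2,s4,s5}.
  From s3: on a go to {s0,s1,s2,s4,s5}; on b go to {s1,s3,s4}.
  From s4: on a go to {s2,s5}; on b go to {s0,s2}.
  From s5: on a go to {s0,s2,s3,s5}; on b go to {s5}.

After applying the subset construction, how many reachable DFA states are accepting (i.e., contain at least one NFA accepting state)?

7

Start state of the DFA: {s0}.
{s0} --a--> {s1,s2,s5}  [new]
{s0} --b--> {s4,s5}  [new]
{s1,s2,s5} --a--> {s0,s1,s2,s3,s5}  [new]
{s1,s2,s5} --b--> {s0,s1,s2,s4,s5}  [new]
{s4,s5} --a--> {s0,s2,s3,s5}  [new]
{s4,s5} --b--> {s0,s2,s5}  [new]
{s0,s1,s2,s3,s5} --a--> {s0,s1,s2,s3,s4,s5}  [new]
{s0,s1,s2,s3,s5} --b--> {s0,s1,s2,s3,s4,s5}  [seen]
{s0,s1,s2,s4,s5} --a--> {s0,s1,s2,s3,s5}  [seen]
{s0,s1,s2,s4,s5} --b--> {s0,s1,s2,s4,s5}  [seen]
{s0,s2,s3,s5} --a--> {s0,s1,s2,s3,s4,s5}  [seen]
{s0,s2,s3,s5} --b--> {s0,s1,s2,s3,s4,s5}  [seen]
{s0,s2,s5} --a--> {s0,s1,s2,s3,s5}  [seen]
{s0,s2,s5} --b--> {s0,s1,s2,s4,s5}  [seen]
{s0,s1,s2,s3,s4,s5} --a--> {s0,s1,s2,s3,s4,s5}  [seen]
{s0,s1,s2,s3,s4,s5} --b--> {s0,s1,s2,s3,s4,s5}  [seen]
Reachable DFA states: {s0}, {s1,s2,s5}, {s4,s5}, {s0,s1,s2,s3,s5}, {s0,s1,s2,s4,s5}, {s0,s2,s3,s5}, {s0,s2,s5}, {s0,s1,s2,s3,s4,s5}.
Accepting DFA states (contain an NFA accepting state): {s0}, {s1,s2,s5}, {s0,s1,s2,s3,s5}, {s0,s1,s2,s4,s5}, {s0,s2,s3,s5}, {s0,s2,s5}, {s0,s1,s2,s3,s4,s5}.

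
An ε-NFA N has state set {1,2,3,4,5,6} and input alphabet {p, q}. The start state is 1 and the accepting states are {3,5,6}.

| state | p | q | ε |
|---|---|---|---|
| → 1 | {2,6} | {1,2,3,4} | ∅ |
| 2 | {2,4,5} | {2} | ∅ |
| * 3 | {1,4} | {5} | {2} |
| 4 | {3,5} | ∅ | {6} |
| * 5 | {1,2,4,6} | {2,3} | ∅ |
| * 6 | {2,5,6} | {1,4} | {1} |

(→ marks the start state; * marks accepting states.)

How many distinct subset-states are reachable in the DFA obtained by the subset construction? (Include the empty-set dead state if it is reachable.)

5

Start state of the DFA: {1} (ε-closure of the NFA start).
{1} --p--> {1,2,6}  [new]
{1} --q--> {1,2,3,4,6}  [new]
{1,2,6} --p--> {1,2,4,5,6}  [new]
{1,2,6} --q--> {1,2,3,4,6}  [seen]
{1,2,3,4,6} --p--> {1,2,3,4,5,6}  [new]
{1,2,3,4,6} --q--> {1,2,3,4,5,6}  [seen]
{1,2,4,5,6} --p--> {1,2,3,4,5,6}  [seen]
{1,2,4,5,6} --q--> {1,2,3,4,6}  [seen]
{1,2,3,4,5,6} --p--> {1,2,3,4,5,6}  [seen]
{1,2,3,4,5,6} --q--> {1,2,3,4,5,6}  [seen]
Reachable DFA states: {1}, {1,2,6}, {1,2,3,4,6}, {1,2,4,5,6}, {1,2,3,4,5,6}.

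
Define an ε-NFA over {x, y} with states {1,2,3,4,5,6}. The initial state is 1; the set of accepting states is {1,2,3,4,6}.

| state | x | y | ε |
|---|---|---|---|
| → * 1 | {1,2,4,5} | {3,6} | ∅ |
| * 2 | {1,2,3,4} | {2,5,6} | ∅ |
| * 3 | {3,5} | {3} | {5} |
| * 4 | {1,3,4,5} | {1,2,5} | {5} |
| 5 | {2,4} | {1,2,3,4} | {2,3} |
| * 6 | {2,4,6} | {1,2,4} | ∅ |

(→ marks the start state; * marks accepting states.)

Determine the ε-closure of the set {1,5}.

{1,2,3,5}

Begin with {1,5}.
5 →ε {2,3}; add 2, 3.
ε-closure = {1,2,3,5}.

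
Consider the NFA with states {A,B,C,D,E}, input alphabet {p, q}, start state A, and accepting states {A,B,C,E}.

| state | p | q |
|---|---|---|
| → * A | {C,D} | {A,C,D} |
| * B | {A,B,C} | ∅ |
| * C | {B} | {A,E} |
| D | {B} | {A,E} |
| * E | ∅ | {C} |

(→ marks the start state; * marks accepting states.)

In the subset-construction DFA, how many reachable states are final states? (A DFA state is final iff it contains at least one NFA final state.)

Start state of the DFA: {A}.
{A} --p--> {C,D}  [new]
{A} --q--> {A,C,D}  [new]
{C,D} --p--> {B}  [new]
{C,D} --q--> {A,E}  [new]
{A,C,D} --p--> {B,C,D}  [new]
{A,C,D} --q--> {A,C,D,E}  [new]
{B} --p--> {A,B,C}  [new]
{B} --q--> ∅  [new]
{A,E} --p--> {C,D}  [seen]
{A,E} --q--> {A,C,D}  [seen]
{B,C,D} --p--> {A,B,C}  [seen]
{B,C,D} --q--> {A,E}  [seen]
{A,C,D,E} --p--> {B,C,D}  [seen]
{A,C,D,E} --q--> {A,C,D,E}  [seen]
{A,B,C} --p--> {A,B,C,D}  [new]
{A,B,C} --q--> {A,C,D,E}  [seen]
∅ --p--> ∅  [seen]
∅ --q--> ∅  [seen]
{A,B,C,D} --p--> {A,B,C,D}  [seen]
{A,B,C,D} --q--> {A,C,D,E}  [seen]
Reachable DFA states: {A}, {C,D}, {A,C,D}, {B}, {A,E}, {B,C,D}, {A,C,D,E}, {A,B,C}, ∅, {A,B,C,D}.
Accepting DFA states (contain an NFA accepting state): {A}, {C,D}, {A,C,D}, {B}, {A,E}, {B,C,D}, {A,C,D,E}, {A,B,C}, {A,B,C,D}.

9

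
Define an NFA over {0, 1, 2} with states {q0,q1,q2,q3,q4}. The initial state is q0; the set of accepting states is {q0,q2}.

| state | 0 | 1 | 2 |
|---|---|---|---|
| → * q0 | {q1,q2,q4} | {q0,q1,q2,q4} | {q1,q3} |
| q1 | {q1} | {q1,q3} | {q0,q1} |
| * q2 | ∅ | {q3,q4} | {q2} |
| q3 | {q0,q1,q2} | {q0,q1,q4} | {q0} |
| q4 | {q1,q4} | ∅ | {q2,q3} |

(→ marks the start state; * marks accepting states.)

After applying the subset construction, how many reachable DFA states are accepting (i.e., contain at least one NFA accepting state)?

Start state of the DFA: {q0}.
{q0} --0--> {q1,q2,q4}  [new]
{q0} --1--> {q0,q1,q2,q4}  [new]
{q0} --2--> {q1,q3}  [new]
{q1,q2,q4} --0--> {q1,q4}  [new]
{q1,q2,q4} --1--> {q1,q3,q4}  [new]
{q1,q2,q4} --2--> {q0,q1,q2,q3}  [new]
{q0,q1,q2,q4} --0--> {q1,q2,q4}  [seen]
{q0,q1,q2,q4} --1--> {q0,q1,q2,q3,q4}  [new]
{q0,q1,q2,q4} --2--> {q0,q1,q2,q3}  [seen]
{q1,q3} --0--> {q0,q1,q2}  [new]
{q1,q3} --1--> {q0,q1,q3,q4}  [new]
{q1,q3} --2--> {q0,q1}  [new]
{q1,q4} --0--> {q1,q4}  [seen]
{q1,q4} --1--> {q1,q3}  [seen]
{q1,q4} --2--> {q0,q1,q2,q3}  [seen]
{q1,q3,q4} --0--> {q0,q1,q2,q4}  [seen]
{q1,q3,q4} --1--> {q0,q1,q3,q4}  [seen]
{q1,q3,q4} --2--> {q0,q1,q2,q3}  [seen]
{q0,q1,q2,q3} --0--> {q0,q1,q2,q4}  [seen]
{q0,q1,q2,q3} --1--> {q0,q1,q2,q3,q4}  [seen]
{q0,q1,q2,q3} --2--> {q0,q1,q2,q3}  [seen]
{q0,q1,q2,q3,q4} --0--> {q0,q1,q2,q4}  [seen]
{q0,q1,q2,q3,q4} --1--> {q0,q1,q2,q3,q4}  [seen]
{q0,q1,q2,q3,q4} --2--> {q0,q1,q2,q3}  [seen]
{q0,q1,q2} --0--> {q1,q2,q4}  [seen]
{q0,q1,q2} --1--> {q0,q1,q2,q3,q4}  [seen]
{q0,q1,q2} --2--> {q0,q1,q2,q3}  [seen]
{q0,q1,q3,q4} --0--> {q0,q1,q2,q4}  [seen]
{q0,q1,q3,q4} --1--> {q0,q1,q2,q3,q4}  [seen]
{q0,q1,q3,q4} --2--> {q0,q1,q2,q3}  [seen]
{q0,q1} --0--> {q1,q2,q4}  [seen]
{q0,q1} --1--> {q0,q1,q2,q3,q4}  [seen]
{q0,q1} --2--> {q0,q1,q3}  [new]
{q0,q1,q3} --0--> {q0,q1,q2,q4}  [seen]
{q0,q1,q3} --1--> {q0,q1,q2,q3,q4}  [seen]
{q0,q1,q3} --2--> {q0,q1,q3}  [seen]
Reachable DFA states: {q0}, {q1,q2,q4}, {q0,q1,q2,q4}, {q1,q3}, {q1,q4}, {q1,q3,q4}, {q0,q1,q2,q3}, {q0,q1,q2,q3,q4}, {q0,q1,q2}, {q0,q1,q3,q4}, {q0,q1}, {q0,q1,q3}.
Accepting DFA states (contain an NFA accepting state): {q0}, {q1,q2,q4}, {q0,q1,q2,q4}, {q0,q1,q2,q3}, {q0,q1,q2,q3,q4}, {q0,q1,q2}, {q0,q1,q3,q4}, {q0,q1}, {q0,q1,q3}.

9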